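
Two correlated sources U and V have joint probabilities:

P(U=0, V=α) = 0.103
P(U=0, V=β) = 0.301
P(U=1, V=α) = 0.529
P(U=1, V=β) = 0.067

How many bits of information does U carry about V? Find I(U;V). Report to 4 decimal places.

0.3160 bits

Marginals: p(U) = (0.4040, 0.5960), p(V) = (0.6320, 0.3680).
I(U;V) = Σ p(x,y)·log₂[p(x,y)/(p(x)p(y))].
  (0,α): 0.103·log₂(0.4034) = -0.13490
  (0,β): 0.301·log₂(2.0246) = 0.30631
  (1,α): 0.529·log₂(1.4044) = 0.25919
  (1,β): 0.067·log₂(0.3055) = -0.11463
Sum = 0.3160 bits.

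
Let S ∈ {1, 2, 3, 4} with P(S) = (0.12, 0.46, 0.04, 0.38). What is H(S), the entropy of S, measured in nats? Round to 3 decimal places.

1.108 nats

H(S) = −Σ p·ln p.
  −(0.12)·ln(0.12) = 0.2544
  −(0.46)·ln(0.46) = 0.3572
  −(0.04)·ln(0.04) = 0.1288
  −(0.38)·ln(0.38) = 0.3677
Sum: 0.2544 + 0.3572 + 0.1288 + 0.3677 = 1.108 nats.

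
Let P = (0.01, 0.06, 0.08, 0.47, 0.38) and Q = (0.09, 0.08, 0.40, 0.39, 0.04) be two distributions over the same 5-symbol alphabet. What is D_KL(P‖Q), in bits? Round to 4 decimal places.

D(P‖Q) = Σ p·log₂(p/q).
  0.01·log₂(0.01/0.09) = -0.03170
  0.06·log₂(0.06/0.08) = -0.02490
  0.08·log₂(0.08/0.40) = -0.18575
  0.47·log₂(0.47/0.39) = 0.12652
  0.38·log₂(0.38/0.04) = 1.23421
D(P‖Q) = 1.1184 bits.

1.1184 bits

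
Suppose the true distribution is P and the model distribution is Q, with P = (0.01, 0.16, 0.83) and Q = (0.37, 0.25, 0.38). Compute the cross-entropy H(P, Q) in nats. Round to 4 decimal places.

1.0348 nats

H(P,Q) = −Σ p·ln q.
  −0.01·ln(0.37) = 0.00994
  −0.16·ln(0.25) = 0.22181
  −0.83·ln(0.38) = 0.80309
H(P,Q) = 1.0348 nats.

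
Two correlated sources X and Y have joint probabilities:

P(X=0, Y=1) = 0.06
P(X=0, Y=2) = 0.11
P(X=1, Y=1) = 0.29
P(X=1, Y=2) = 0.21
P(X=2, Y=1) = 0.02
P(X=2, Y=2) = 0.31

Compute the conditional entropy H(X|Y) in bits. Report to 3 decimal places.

1.271 bits

Marginals: p(X) = (0.1700, 0.5000, 0.3300), p(Y) = (0.3700, 0.6300).
H(X|Y) = Σ p(Y) · H(X|Y=·).
  Y=1: p=0.3700, H(X|Y=1) = 0.9286
  Y=2: p=0.6300, H(X|Y=2) = 1.4714
Weighted sum = 1.271 bits.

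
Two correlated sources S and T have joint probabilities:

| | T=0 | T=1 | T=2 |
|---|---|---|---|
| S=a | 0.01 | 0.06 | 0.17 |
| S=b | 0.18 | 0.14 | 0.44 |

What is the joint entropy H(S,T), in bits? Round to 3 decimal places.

H(S,T) = −Σ p(x,y)·log₂ p(x,y) over all 6 cells.
  cell (a,0): −0.01·log₂0.01 = 0.0664
  cell (a,1): −0.06·log₂0.06 = 0.2435
  cell (a,2): −0.17·log₂0.17 = 0.4346
  cell (b,0): −0.18·log₂0.18 = 0.4453
  cell (b,1): −0.14·log₂0.14 = 0.3971
  cell (b,2): −0.44·log₂0.44 = 0.5211
Sum = 2.108 bits.

2.108 bits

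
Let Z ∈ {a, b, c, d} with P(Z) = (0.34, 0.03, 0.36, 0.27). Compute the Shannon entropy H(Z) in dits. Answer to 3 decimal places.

0.518 dits

H(Z) = −Σ p·log₁₀ p.
  −(0.34)·log₁₀(0.34) = 0.1593
  −(0.03)·log₁₀(0.03) = 0.0457
  −(0.36)·log₁₀(0.36) = 0.1597
  −(0.27)·log₁₀(0.27) = 0.1535
Sum: 0.1593 + 0.0457 + 0.1597 + 0.1535 = 0.518 dits.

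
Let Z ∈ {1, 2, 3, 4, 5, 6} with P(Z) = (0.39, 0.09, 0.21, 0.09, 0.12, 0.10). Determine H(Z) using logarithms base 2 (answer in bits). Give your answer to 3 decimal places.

H(Z) = −Σ p·log₂ p.
  −(0.39)·log₂(0.39) = 0.5298
  −(0.09)·log₂(0.09) = 0.3127
  −(0.21)·log₂(0.21) = 0.4728
  −(0.09)·log₂(0.09) = 0.3127
  −(0.12)·log₂(0.12) = 0.3671
  −(0.10)·log₂(0.10) = 0.3322
Sum: 0.5298 + 0.3127 + 0.4728 + 0.3127 + 0.3671 + 0.3322 = 2.327 bits.

2.327 bits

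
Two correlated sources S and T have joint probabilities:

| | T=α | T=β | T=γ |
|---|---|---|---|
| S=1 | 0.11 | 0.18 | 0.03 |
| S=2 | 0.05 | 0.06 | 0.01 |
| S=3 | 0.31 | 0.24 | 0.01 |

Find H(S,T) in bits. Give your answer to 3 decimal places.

2.558 bits

H(S,T) = −Σ p(x,y)·log₂ p(x,y) over all 9 cells.
  cell (1,α): −0.11·log₂0.11 = 0.3503
  cell (1,β): −0.18·log₂0.18 = 0.4453
  cell (1,γ): −0.03·log₂0.03 = 0.1518
  cell (2,α): −0.05·log₂0.05 = 0.2161
  cell (2,β): −0.06·log₂0.06 = 0.2435
  cell (2,γ): −0.01·log₂0.01 = 0.0664
  cell (3,α): −0.31·log₂0.31 = 0.5238
  cell (3,β): −0.24·log₂0.24 = 0.4941
  cell (3,γ): −0.01·log₂0.01 = 0.0664
Sum = 2.558 bits.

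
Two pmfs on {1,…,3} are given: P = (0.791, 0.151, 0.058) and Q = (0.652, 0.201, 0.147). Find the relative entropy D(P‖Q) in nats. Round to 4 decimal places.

D(P‖Q) = Σ p·ln(p/q).
  0.791·ln(0.791/0.652) = 0.15286
  0.151·ln(0.151/0.201) = -0.04319
  0.058·ln(0.058/0.147) = -0.05394
D(P‖Q) = 0.0557 nats.

0.0557 nats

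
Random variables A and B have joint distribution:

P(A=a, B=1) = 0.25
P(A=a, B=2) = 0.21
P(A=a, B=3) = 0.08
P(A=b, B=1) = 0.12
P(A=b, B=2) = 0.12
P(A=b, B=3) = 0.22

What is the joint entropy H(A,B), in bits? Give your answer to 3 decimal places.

H(A,B) = −Σ p(x,y)·log₂ p(x,y) over all 6 cells.
  cell (a,1): −0.25·log₂0.25 = 0.5000
  cell (a,2): −0.21·log₂0.21 = 0.4728
  cell (a,3): −0.08·log₂0.08 = 0.2915
  cell (b,1): −0.12·log₂0.12 = 0.3671
  cell (b,2): −0.12·log₂0.12 = 0.3671
  cell (b,3): −0.22·log₂0.22 = 0.4806
Sum = 2.479 bits.

2.479 bits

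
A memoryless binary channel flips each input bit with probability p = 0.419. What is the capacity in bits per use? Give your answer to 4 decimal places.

Binary symmetric channel: C = 1 − h₂(ε) where h₂ is the binary entropy function.
h₂(0.419) = −0.419·log₂0.419 − 0.581·log₂0.581 = 0.9810.
C = 1 − 0.9810 = 0.0190 bits per channel use.

0.0190 bits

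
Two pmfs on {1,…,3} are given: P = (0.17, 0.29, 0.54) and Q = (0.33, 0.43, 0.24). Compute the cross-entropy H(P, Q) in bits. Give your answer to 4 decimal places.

1.7368 bits

H(P,Q) = −Σ p·log₂ q.
  −0.17·log₂(0.33) = 0.27191
  −0.29·log₂(0.43) = 0.35310
  −0.54·log₂(0.24) = 1.11180
H(P,Q) = 1.7368 bits.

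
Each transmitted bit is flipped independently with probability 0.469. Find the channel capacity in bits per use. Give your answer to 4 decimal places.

Binary symmetric channel: C = 1 − h₂(ε) where h₂ is the binary entropy function.
h₂(0.469) = −0.469·log₂0.469 − 0.531·log₂0.531 = 0.9972.
C = 1 − 0.9972 = 0.0028 bits per channel use.

0.0028 bits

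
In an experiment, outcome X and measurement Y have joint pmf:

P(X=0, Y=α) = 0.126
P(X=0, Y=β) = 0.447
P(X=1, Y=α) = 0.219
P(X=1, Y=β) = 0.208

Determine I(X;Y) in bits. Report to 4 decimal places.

Marginals: p(X) = (0.5730, 0.4270), p(Y) = (0.3450, 0.6550).
I(X;Y) = H(X) + H(Y) − H(X,Y).
H(X) = 0.9846, H(Y) = 0.9295, H(X,Y) = 1.8468.
I(X;Y) = 0.9846 + 0.9295 − 1.8468 = 0.0673 bits.

0.0673 bits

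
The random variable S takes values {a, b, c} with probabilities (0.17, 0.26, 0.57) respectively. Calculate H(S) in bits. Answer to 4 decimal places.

1.4021 bits

H(S) = −Σ p·log₂ p.
  −(0.17)·log₂(0.17) = 0.43459
  −(0.26)·log₂(0.26) = 0.50529
  −(0.57)·log₂(0.57) = 0.46225
Sum: 0.43459 + 0.50529 + 0.46225 = 1.4021 bits.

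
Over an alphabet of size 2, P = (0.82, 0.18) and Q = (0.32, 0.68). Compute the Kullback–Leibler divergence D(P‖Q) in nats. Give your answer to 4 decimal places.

0.5324 nats

D(P‖Q) = Σ p·ln(p/q).
  0.82·ln(0.82/0.32) = 0.77161
  0.18·ln(0.18/0.68) = -0.23924
D(P‖Q) = 0.5324 nats.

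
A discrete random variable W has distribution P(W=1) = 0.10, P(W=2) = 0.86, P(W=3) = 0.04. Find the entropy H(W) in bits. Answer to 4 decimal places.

H(W) = −Σ p·log₂ p.
  −(0.10)·log₂(0.10) = 0.33219
  −(0.86)·log₂(0.86) = 0.18713
  −(0.04)·log₂(0.04) = 0.18575
Sum: 0.33219 + 0.18713 + 0.18575 = 0.7051 bits.

0.7051 bits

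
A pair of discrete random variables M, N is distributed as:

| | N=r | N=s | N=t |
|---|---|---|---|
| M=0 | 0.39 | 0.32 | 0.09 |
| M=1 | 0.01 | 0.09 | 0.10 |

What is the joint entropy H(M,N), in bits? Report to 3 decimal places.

H(M,N) = −Σ p(x,y)·log₂ p(x,y) over all 6 cells.
  cell (0,r): −0.39·log₂0.39 = 0.5298
  cell (0,s): −0.32·log₂0.32 = 0.5260
  cell (0,t): −0.09·log₂0.09 = 0.3127
  cell (1,r): −0.01·log₂0.01 = 0.0664
  cell (1,s): −0.09·log₂0.09 = 0.3127
  cell (1,t): −0.10·log₂0.10 = 0.3322
Sum = 2.080 bits.

2.080 bits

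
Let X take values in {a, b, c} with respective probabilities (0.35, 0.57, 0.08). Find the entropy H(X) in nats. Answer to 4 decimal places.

0.8899 nats

H(X) = −Σ p·ln p.
  −(0.35)·ln(0.35) = 0.36744
  −(0.57)·ln(0.57) = 0.32041
  −(0.08)·ln(0.08) = 0.20206
Sum: 0.36744 + 0.32041 + 0.20206 = 0.8899 nats.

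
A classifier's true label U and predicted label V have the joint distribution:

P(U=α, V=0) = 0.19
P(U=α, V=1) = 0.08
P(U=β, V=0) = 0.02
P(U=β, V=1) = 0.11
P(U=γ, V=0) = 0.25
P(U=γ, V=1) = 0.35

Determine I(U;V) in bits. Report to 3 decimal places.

0.090 bits

Marginals: p(U) = (0.2700, 0.1300, 0.6000), p(V) = (0.4600, 0.5400).
I(U;V) = H(U) + H(V) − H(U,V).
H(U) = 1.3348, H(V) = 0.9954, H(U,V) = 2.2400.
I(U;V) = 1.3348 + 0.9954 − 2.2400 = 0.090 bits.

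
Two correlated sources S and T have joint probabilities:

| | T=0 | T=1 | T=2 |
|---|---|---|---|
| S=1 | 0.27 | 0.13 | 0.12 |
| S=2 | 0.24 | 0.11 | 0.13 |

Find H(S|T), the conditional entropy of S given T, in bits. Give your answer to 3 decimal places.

Marginals: p(S) = (0.5200, 0.4800), p(T) = (0.5100, 0.2400, 0.2500).
H(S|T) = Σ p(T) · H(S|T=·).
  T=0: p=0.5100, H(S|T=0) = 0.9975
  T=1: p=0.2400, H(S|T=1) = 0.9950
  T=2: p=0.2500, H(S|T=2) = 0.9988
Weighted sum = 0.997 bits.

0.997 bits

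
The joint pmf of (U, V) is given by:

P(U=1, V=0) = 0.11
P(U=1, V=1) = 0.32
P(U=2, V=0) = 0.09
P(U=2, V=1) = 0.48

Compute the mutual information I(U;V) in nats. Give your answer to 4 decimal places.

Marginals: p(U) = (0.4300, 0.5700), p(V) = (0.2000, 0.8000).
I(U;V) = H(U) + H(V) − H(U,V).
H(U) = 0.6833, H(V) = 0.5004, H(U,V) = 1.1764.
I(U;V) = 0.6833 + 0.5004 − 1.1764 = 0.0073 nats.

0.0073 nats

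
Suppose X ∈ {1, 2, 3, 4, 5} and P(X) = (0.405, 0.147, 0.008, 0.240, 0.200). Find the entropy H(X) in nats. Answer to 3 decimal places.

1.351 nats

H(X) = −Σ p·ln p.
  −(0.405)·ln(0.405) = 0.3661
  −(0.147)·ln(0.147) = 0.2818
  −(0.008)·ln(0.008) = 0.0386
  −(0.240)·ln(0.240) = 0.3425
  −(0.200)·ln(0.200) = 0.3219
Sum: 0.3661 + 0.2818 + 0.0386 + 0.3425 + 0.3219 = 1.351 nats.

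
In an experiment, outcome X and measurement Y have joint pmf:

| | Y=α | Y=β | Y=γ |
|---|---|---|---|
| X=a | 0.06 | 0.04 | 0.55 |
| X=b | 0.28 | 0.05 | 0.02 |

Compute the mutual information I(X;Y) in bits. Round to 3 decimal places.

0.491 bits

Marginals: p(X) = (0.6500, 0.3500), p(Y) = (0.3400, 0.0900, 0.5700).
I(X;Y) = Σ p(x,y)·log₂[p(x,y)/(p(x)p(y))].
  (a,α): 0.06·log₂(0.2715) = -0.1129
  (a,β): 0.04·log₂(0.6838) = -0.0219
  (a,γ): 0.55·log₂(1.4845) = 0.3135
  (b,α): 0.28·log₂(2.3529) = 0.3457
  (b,β): 0.05·log₂(1.5873) = 0.0333
  (b,γ): 0.02·log₂(0.1003) = -0.0664
Sum = 0.491 bits.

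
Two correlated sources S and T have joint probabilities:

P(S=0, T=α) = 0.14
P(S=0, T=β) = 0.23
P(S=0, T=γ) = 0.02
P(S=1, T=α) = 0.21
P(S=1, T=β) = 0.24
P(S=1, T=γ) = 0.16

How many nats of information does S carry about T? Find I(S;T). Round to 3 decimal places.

0.045 nats

Marginals: p(S) = (0.3900, 0.6100), p(T) = (0.3500, 0.4700, 0.1800).
I(S;T) = Σ p(x,y)·ln[p(x,y)/(p(x)p(y))].
  (0,α): 0.14·ln(1.0256) = 0.0035
  (0,β): 0.23·ln(1.2548) = 0.0522
  (0,γ): 0.02·ln(0.2849) = -0.0251
  (1,α): 0.21·ln(0.9836) = -0.0035
  (1,β): 0.24·ln(0.8371) = -0.0427
  (1,γ): 0.16·ln(1.4572) = 0.0602
Sum = 0.045 nats.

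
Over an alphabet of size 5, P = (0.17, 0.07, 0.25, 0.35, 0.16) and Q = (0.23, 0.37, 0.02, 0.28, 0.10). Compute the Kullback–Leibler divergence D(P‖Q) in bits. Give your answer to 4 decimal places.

0.8898 bits

D(P‖Q) = Σ p·log₂(p/q).
  0.17·log₂(0.17/0.23) = -0.07414
  0.07·log₂(0.07/0.37) = -0.16815
  0.25·log₂(0.25/0.02) = 0.91096
  0.35·log₂(0.35/0.28) = 0.11267
  0.16·log₂(0.16/0.10) = 0.10849
D(P‖Q) = 0.8898 bits.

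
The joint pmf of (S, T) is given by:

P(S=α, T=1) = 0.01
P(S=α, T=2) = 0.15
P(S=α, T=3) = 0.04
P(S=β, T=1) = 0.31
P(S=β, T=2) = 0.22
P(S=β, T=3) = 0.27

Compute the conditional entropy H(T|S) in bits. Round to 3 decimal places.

Marginals: p(S) = (0.2000, 0.8000), p(T) = (0.3200, 0.3700, 0.3100).
H(T|S) = Σ p(S) · H(T|S=·).
  S=α: p=0.2000, H(T|S=α) = 0.9918
  S=β: p=0.8000, H(T|S=β) = 1.5711
Weighted sum = 1.455 bits.

1.455 bits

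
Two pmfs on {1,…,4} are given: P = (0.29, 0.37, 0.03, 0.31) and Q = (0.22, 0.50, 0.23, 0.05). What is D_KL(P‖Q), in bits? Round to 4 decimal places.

D(P‖Q) = Σ p·log₂(p/q).
  0.29·log₂(0.29/0.22) = 0.11558
  0.37·log₂(0.37/0.50) = -0.16073
  0.03·log₂(0.03/0.23) = -0.08816
  0.31·log₂(0.31/0.05) = 0.81600
D(P‖Q) = 0.6827 bits.

0.6827 bits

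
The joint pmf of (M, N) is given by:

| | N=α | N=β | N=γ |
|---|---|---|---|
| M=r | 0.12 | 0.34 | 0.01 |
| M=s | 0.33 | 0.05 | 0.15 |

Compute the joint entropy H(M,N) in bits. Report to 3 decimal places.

H(M,N) = −Σ p(x,y)·log₂ p(x,y) over all 6 cells.
  cell (r,α): −0.12·log₂0.12 = 0.3671
  cell (r,β): −0.34·log₂0.34 = 0.5292
  cell (r,γ): −0.01·log₂0.01 = 0.0664
  cell (s,α): −0.33·log₂0.33 = 0.5278
  cell (s,β): −0.05·log₂0.05 = 0.2161
  cell (s,γ): −0.15·log₂0.15 = 0.4105
Sum = 2.117 bits.

2.117 bits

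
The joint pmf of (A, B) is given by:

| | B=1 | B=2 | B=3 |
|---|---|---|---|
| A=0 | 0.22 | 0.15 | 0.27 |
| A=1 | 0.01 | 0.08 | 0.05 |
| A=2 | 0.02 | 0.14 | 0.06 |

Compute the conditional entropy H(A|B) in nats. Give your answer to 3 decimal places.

Chain rule: H(A|B) = H(A,B) − H(B).
Marginals: p(A) = (0.6400, 0.1400, 0.2200), p(B) = (0.2500, 0.3700, 0.3800).
H(A,B) = 1.8914 nats; H(B) = 1.0821 nats.
H(A|B) = 1.8914 − 1.0821 = 0.809 nats.

0.809 nats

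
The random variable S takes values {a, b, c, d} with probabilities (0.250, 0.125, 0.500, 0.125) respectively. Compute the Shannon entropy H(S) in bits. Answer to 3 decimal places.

1.750 bits

H(S) = −Σ p·log₂ p.
  −(0.250)·log₂(0.250) = 0.5000
  −(0.125)·log₂(0.125) = 0.3750
  −(0.500)·log₂(0.500) = 0.5000
  −(0.125)·log₂(0.125) = 0.3750
Sum: 0.5000 + 0.3750 + 0.5000 + 0.3750 = 1.750 bits.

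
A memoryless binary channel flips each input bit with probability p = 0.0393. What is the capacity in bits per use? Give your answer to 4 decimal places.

0.7609 bits

Binary symmetric channel: C = 1 − h₂(ε) where h₂ is the binary entropy function.
h₂(0.0393) = −0.0393·log₂0.0393 − 0.9607·log₂0.9607 = 0.2391.
C = 1 − 0.2391 = 0.7609 bits per channel use.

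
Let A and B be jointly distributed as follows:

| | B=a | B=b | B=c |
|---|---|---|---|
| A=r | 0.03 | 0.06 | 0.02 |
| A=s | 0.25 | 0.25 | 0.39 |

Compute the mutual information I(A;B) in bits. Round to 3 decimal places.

Marginals: p(A) = (0.1100, 0.8900), p(B) = (0.2800, 0.3100, 0.4100).
I(A;B) = Σ p(x,y)·log₂[p(x,y)/(p(x)p(y))].
  (r,a): 0.03·log₂(0.9740) = -0.0011
  (r,b): 0.06·log₂(1.7595) = 0.0489
  (r,c): 0.02·log₂(0.4435) = -0.0235
  (s,a): 0.25·log₂(1.0032) = 0.0012
  (s,b): 0.25·log₂(0.9061) = -0.0356
  (s,c): 0.39·log₂(1.0688) = 0.0374
Sum = 0.027 bits.

0.027 bits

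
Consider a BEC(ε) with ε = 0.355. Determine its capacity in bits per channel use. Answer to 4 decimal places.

Binary erasure channel: capacity C = 1 − ε.
C = 1 − 0.355 = 0.6450 bits per channel use.

0.6450 bits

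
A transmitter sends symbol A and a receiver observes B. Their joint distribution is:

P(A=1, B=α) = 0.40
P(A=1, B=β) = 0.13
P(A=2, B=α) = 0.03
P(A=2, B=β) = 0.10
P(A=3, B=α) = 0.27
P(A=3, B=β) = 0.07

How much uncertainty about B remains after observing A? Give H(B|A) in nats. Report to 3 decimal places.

Chain rule: H(B|A) = H(A,B) − H(A).
Marginals: p(A) = (0.5300, 0.1300, 0.3400), p(B) = (0.7000, 0.3000).
H(A,B) = 1.5069 nats; H(A) = 0.9685 nats.
H(B|A) = 1.5069 − 0.9685 = 0.538 nats.

0.538 nats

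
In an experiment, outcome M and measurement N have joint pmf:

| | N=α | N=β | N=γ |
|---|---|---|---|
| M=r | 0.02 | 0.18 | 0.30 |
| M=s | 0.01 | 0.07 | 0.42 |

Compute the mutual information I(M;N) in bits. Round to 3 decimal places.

0.053 bits

Marginals: p(M) = (0.5000, 0.5000), p(N) = (0.0300, 0.2500, 0.7200).
I(M;N) = H(M) + H(N) − H(M,N).
H(M) = 1.0000, H(N) = 0.9930, H(M,N) = 1.9399.
I(M;N) = 1.0000 + 0.9930 − 1.9399 = 0.053 bits.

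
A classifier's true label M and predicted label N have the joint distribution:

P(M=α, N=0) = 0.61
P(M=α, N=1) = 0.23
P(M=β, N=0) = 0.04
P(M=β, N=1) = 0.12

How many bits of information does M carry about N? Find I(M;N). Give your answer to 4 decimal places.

0.0929 bits

Marginals: p(M) = (0.8400, 0.1600), p(N) = (0.6500, 0.3500).
I(M;N) = H(M) + H(N) − H(M,N).
H(M) = 0.6343, H(N) = 0.9341, H(M,N) = 1.4755.
I(M;N) = 0.6343 + 0.9341 − 1.4755 = 0.0929 bits.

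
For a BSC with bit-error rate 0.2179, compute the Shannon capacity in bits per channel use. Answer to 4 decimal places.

0.2437 bits

Binary symmetric channel: C = 1 − h₂(ε) where h₂ is the binary entropy function.
h₂(0.2179) = −0.2179·log₂0.2179 − 0.7821·log₂0.7821 = 0.7563.
C = 1 − 0.7563 = 0.2437 bits per channel use.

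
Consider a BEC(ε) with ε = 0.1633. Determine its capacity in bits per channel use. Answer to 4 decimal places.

0.8367 bits

Binary erasure channel: capacity C = 1 − ε.
C = 1 − 0.1633 = 0.8367 bits per channel use.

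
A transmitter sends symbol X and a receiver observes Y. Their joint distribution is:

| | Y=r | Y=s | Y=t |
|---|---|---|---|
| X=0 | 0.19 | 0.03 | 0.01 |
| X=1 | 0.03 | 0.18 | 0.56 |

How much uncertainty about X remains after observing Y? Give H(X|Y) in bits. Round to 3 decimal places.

0.323 bits

Chain rule: H(X|Y) = H(X,Y) − H(Y).
Marginals: p(X) = (0.2300, 0.7700), p(Y) = (0.2200, 0.2100, 0.5700).
H(X,Y) = 1.7389 bits; H(Y) = 1.4156 bits.
H(X|Y) = 1.7389 − 1.4156 = 0.323 bits.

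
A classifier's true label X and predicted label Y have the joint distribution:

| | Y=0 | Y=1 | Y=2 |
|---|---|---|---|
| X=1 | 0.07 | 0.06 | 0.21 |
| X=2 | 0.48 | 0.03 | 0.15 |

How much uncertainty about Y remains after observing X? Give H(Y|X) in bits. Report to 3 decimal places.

Chain rule: H(Y|X) = H(X,Y) − H(X).
Marginals: p(X) = (0.3400, 0.6600), p(Y) = (0.5500, 0.0900, 0.3600).
H(X,Y) = 2.0555 bits; H(X) = 0.9248 bits.
H(Y|X) = 2.0555 − 0.9248 = 1.131 bits.

1.131 bits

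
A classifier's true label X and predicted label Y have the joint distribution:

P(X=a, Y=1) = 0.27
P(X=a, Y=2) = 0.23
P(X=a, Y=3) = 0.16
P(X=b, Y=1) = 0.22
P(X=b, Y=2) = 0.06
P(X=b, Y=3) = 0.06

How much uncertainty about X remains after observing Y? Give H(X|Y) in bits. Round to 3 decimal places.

0.886 bits

Marginals: p(X) = (0.6600, 0.3400), p(Y) = (0.4900, 0.2900, 0.2200).
H(X|Y) = Σ p(Y) · H(X|Y=·).
  Y=1: p=0.4900, H(X|Y=1) = 0.9925
  Y=2: p=0.2900, H(X|Y=2) = 0.7355
  Y=3: p=0.2200, H(X|Y=3) = 0.8454
Weighted sum = 0.886 bits.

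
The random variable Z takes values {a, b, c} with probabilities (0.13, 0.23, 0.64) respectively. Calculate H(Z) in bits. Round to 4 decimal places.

1.2824 bits

H(Z) = −Σ p·log₂ p.
  −(0.13)·log₂(0.13) = 0.38264
  −(0.23)·log₂(0.23) = 0.48767
  −(0.64)·log₂(0.64) = 0.41207
Sum: 0.38264 + 0.48767 + 0.41207 = 1.2824 bits.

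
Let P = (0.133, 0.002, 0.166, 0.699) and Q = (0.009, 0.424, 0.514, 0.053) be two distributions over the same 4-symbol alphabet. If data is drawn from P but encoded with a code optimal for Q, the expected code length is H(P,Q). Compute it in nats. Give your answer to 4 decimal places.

H(P,Q) = −Σ p·ln q.
  −0.133·ln(0.009) = 0.62650
  −0.002·ln(0.424) = 0.00172
  −0.166·ln(0.514) = 0.11048
  −0.699·ln(0.053) = 2.05329
H(P,Q) = 2.7920 nats.

2.7920 nats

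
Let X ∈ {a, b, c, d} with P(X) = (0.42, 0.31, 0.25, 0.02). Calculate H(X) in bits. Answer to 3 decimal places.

H(X) = −Σ p·log₂ p.
  −(0.42)·log₂(0.42) = 0.5256
  −(0.31)·log₂(0.31) = 0.5238
  −(0.25)·log₂(0.25) = 0.5000
  −(0.02)·log₂(0.02) = 0.1129
Sum: 0.5256 + 0.5238 + 0.5000 + 0.1129 = 1.662 bits.

1.662 bits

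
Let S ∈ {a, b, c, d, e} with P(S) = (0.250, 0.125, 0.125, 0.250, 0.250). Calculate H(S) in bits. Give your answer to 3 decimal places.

H(S) = −Σ p·log₂ p.
  −(0.250)·log₂(0.250) = 0.5000
  −(0.125)·log₂(0.125) = 0.3750
  −(0.125)·log₂(0.125) = 0.3750
  −(0.250)·log₂(0.250) = 0.5000
  −(0.250)·log₂(0.250) = 0.5000
Sum: 0.5000 + 0.3750 + 0.3750 + 0.5000 + 0.5000 = 2.250 bits.

2.250 bits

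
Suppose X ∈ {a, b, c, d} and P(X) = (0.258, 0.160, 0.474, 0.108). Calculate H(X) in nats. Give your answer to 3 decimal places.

1.237 nats

H(X) = −Σ p·ln p.
  −(0.258)·ln(0.258) = 0.3495
  −(0.160)·ln(0.160) = 0.2932
  −(0.474)·ln(0.474) = 0.3539
  −(0.108)·ln(0.108) = 0.2404
Sum: 0.3495 + 0.2932 + 0.3539 + 0.2404 = 1.237 nats.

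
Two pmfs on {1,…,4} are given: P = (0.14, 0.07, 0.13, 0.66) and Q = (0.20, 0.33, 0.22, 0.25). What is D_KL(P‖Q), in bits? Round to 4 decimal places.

0.5971 bits

D(P‖Q) = Σ p·log₂(p/q).
  0.14·log₂(0.14/0.20) = -0.07204
  0.07·log₂(0.07/0.33) = -0.15659
  0.13·log₂(0.13/0.22) = -0.09867
  0.66·log₂(0.66/0.25) = 0.92436
D(P‖Q) = 0.5971 bits.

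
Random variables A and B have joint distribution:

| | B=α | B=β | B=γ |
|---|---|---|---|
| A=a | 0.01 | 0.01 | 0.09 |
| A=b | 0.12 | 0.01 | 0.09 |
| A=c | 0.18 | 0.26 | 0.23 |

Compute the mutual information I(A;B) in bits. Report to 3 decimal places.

Marginals: p(A) = (0.1100, 0.2200, 0.6700), p(B) = (0.3100, 0.2800, 0.4100).
I(A;B) = Σ p(x,y)·log₂[p(x,y)/(p(x)p(y))].
  (a,α): 0.01·log₂(0.2933) = -0.0177
  (a,β): 0.01·log₂(0.3247) = -0.0162
  (a,γ): 0.09·log₂(1.9956) = 0.0897
  (b,α): 0.12·log₂(1.7595) = 0.0978
  (b,β): 0.01·log₂(0.1623) = -0.0262
  (b,γ): 0.09·log₂(0.9978) = -0.0003
  (c,α): 0.18·log₂(0.8666) = -0.0372
  (c,β): 0.26·log₂(1.3859) = 0.1224
  (c,γ): 0.23·log₂(0.8373) = -0.0589
Sum = 0.153 bits.

0.153 bits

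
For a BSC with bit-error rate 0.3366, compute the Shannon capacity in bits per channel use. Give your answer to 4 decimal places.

0.0785 bits

Binary symmetric channel: C = 1 − h₂(ε) where h₂ is the binary entropy function.
h₂(0.3366) = −0.3366·log₂0.3366 − 0.6634·log₂0.6634 = 0.9215.
C = 1 − 0.9215 = 0.0785 bits per channel use.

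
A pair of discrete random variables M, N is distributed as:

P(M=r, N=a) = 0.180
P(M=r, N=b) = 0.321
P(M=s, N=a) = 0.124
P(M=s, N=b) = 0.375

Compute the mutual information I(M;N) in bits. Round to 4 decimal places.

Marginals: p(M) = (0.5010, 0.4990), p(N) = (0.3040, 0.6960).
I(M;N) = Σ p(x,y)·log₂[p(x,y)/(p(x)p(y))].
  (r,a): 0.180·log₂(1.1818) = 0.04339
  (r,b): 0.321·log₂(0.9206) = -0.03833
  (s,a): 0.124·log₂(0.8174) = -0.03606
  (s,b): 0.375·log₂(1.0797) = 0.04151
Sum = 0.0105 bits.

0.0105 bits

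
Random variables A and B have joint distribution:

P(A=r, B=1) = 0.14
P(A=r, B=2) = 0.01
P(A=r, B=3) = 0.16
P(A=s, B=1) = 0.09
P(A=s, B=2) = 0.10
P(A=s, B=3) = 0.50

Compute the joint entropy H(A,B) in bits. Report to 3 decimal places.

2.031 bits

H(A,B) = −Σ p(x,y)·log₂ p(x,y) over all 6 cells.
  cell (r,1): −0.14·log₂0.14 = 0.3971
  cell (r,2): −0.01·log₂0.01 = 0.0664
  cell (r,3): −0.16·log₂0.16 = 0.4230
  cell (s,1): −0.09·log₂0.09 = 0.3127
  cell (s,2): −0.10·log₂0.10 = 0.3322
  cell (s,3): −0.50·log₂0.50 = 0.5000
Sum = 2.031 bits.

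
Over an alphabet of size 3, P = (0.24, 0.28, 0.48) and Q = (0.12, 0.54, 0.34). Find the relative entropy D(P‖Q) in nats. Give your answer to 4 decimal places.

0.1480 nats

D(P‖Q) = Σ p·ln(p/q).
  0.24·ln(0.24/0.12) = 0.16636
  0.28·ln(0.28/0.54) = -0.18390
  0.48·ln(0.48/0.34) = 0.16552
D(P‖Q) = 0.1480 nats.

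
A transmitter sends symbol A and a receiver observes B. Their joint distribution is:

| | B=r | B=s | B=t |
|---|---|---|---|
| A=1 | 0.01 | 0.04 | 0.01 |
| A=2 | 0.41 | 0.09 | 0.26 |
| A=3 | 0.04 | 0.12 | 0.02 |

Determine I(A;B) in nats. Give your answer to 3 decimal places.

Marginals: p(A) = (0.0600, 0.7600, 0.1800), p(B) = (0.4600, 0.2500, 0.2900).
I(A;B) = H(A) + H(B) − H(A,B).
H(A) = 0.6860, H(B) = 1.0628, H(A,B) = 1.6148.
I(A;B) = 0.6860 + 1.0628 − 1.6148 = 0.134 nats.

0.134 nats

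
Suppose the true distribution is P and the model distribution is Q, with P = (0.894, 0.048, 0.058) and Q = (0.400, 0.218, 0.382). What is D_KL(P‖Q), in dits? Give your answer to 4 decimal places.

D(P‖Q) = Σ p·log₁₀(p/q).
  0.894·log₁₀(0.894/0.400) = 0.31225
  0.048·log₁₀(0.048/0.218) = -0.03155
  0.058·log₁₀(0.058/0.382) = -0.04748
D(P‖Q) = 0.2332 dits.

0.2332 dits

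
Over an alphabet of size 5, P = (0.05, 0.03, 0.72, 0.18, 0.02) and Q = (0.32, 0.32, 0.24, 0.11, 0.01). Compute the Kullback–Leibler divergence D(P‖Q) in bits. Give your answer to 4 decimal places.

1.0527 bits

D(P‖Q) = Σ p·log₂(p/q).
  0.05·log₂(0.05/0.32) = -0.13390
  0.03·log₂(0.03/0.32) = -0.10245
  0.72·log₂(0.72/0.24) = 1.14117
  0.18·log₂(0.18/0.11) = 0.12789
  0.02·log₂(0.02/0.01) = 0.02000
D(P‖Q) = 1.0527 bits.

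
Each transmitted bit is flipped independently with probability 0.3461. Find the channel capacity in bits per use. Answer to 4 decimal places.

Binary symmetric channel: C = 1 − h₂(ε) where h₂ is the binary entropy function.
h₂(0.3461) = −0.3461·log₂0.3461 − 0.6539·log₂0.6539 = 0.9305.
C = 1 − 0.9305 = 0.0695 bits per channel use.

0.0695 bits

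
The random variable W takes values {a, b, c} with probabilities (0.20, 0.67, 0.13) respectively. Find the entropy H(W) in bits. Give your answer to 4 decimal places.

1.2341 bits

H(W) = −Σ p·log₂ p.
  −(0.20)·log₂(0.20) = 0.46439
  −(0.67)·log₂(0.67) = 0.38710
  −(0.13)·log₂(0.13) = 0.38264
Sum: 0.46439 + 0.38710 + 0.38264 = 1.2341 bits.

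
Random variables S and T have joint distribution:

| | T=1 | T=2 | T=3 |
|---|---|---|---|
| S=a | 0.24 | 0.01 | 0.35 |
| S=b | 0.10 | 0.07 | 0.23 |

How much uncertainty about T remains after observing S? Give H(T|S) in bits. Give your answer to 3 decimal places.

1.208 bits

Chain rule: H(T|S) = H(S,T) − H(S).
Marginals: p(S) = (0.6000, 0.4000), p(T) = (0.3400, 0.0800, 0.5800).
H(S,T) = 2.1791 bits; H(S) = 0.9710 bits.
H(T|S) = 2.1791 − 0.9710 = 1.208 bits.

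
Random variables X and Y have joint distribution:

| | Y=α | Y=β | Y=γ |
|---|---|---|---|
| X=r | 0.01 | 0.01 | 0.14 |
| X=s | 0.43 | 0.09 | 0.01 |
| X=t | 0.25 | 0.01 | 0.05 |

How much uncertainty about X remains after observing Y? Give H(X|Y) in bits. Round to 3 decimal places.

1.031 bits

Chain rule: H(X|Y) = H(X,Y) − H(Y).
Marginals: p(X) = (0.1600, 0.5300, 0.3100), p(Y) = (0.6900, 0.1100, 0.2000).
H(X,Y) = 2.2152 bits; H(Y) = 1.1841 bits.
H(X|Y) = 2.2152 − 1.1841 = 1.031 bits.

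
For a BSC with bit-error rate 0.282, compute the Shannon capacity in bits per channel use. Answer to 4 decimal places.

0.1418 bits

Binary symmetric channel: C = 1 − h₂(ε) where h₂ is the binary entropy function.
h₂(0.282) = −0.282·log₂0.282 − 0.718·log₂0.718 = 0.8582.
C = 1 − 0.8582 = 0.1418 bits per channel use.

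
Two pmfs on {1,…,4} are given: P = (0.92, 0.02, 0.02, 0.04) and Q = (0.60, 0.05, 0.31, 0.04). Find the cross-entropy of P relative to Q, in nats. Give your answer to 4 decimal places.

H(P,Q) = −Σ p·ln q.
  −0.92·ln(0.60) = 0.46996
  −0.02·ln(0.05) = 0.05991
  −0.02·ln(0.31) = 0.02342
  −0.04·ln(0.04) = 0.12876
H(P,Q) = 0.6821 nats.

0.6821 nats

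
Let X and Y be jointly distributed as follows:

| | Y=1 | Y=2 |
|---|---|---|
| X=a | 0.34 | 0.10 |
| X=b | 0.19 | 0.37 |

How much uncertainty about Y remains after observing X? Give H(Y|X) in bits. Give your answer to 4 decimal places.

Chain rule: H(Y|X) = H(X,Y) − H(X).
Marginals: p(X) = (0.4400, 0.5600), p(Y) = (0.5300, 0.4700).
H(X,Y) = 1.8473 bits; H(X) = 0.9896 bits.
H(Y|X) = 1.8473 − 0.9896 = 0.8577 bits.

0.8577 bits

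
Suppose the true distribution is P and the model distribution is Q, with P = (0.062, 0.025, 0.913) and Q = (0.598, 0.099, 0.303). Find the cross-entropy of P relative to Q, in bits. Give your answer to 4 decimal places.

H(P,Q) = −Σ p·log₂ q.
  −0.062·log₂(0.598) = 0.04599
  −0.025·log₂(0.099) = 0.08341
  −0.913·log₂(0.303) = 1.57274
H(P,Q) = 1.7021 bits.

1.7021 bits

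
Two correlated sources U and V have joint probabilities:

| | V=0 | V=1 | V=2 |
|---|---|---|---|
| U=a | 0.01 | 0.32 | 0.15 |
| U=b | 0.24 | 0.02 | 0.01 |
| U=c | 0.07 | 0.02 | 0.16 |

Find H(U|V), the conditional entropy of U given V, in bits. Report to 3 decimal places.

0.898 bits

Chain rule: H(U|V) = H(U,V) − H(V).
Marginals: p(U) = (0.4800, 0.2700, 0.2500), p(V) = (0.3200, 0.3600, 0.3200).
H(U,V) = 2.4809 bits; H(V) = 1.5827 bits.
H(U|V) = 2.4809 − 1.5827 = 0.898 bits.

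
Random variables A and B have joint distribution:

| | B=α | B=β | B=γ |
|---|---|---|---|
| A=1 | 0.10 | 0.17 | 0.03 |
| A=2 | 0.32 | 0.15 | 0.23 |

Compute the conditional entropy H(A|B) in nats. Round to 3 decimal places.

Chain rule: H(A|B) = H(A,B) − H(B).
Marginals: p(A) = (0.3000, 0.7000), p(B) = (0.4200, 0.3200, 0.2600).
H(A,B) = 1.6239 nats; H(B) = 1.0792 nats.
H(A|B) = 1.6239 − 1.0792 = 0.545 nats.

0.545 nats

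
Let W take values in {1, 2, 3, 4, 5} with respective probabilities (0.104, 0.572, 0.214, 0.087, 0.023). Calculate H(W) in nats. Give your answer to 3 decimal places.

1.184 nats

H(W) = −Σ p·ln p.
  −(0.104)·ln(0.104) = 0.2354
  −(0.572)·ln(0.572) = 0.3195
  −(0.214)·ln(0.214) = 0.3299
  −(0.087)·ln(0.087) = 0.2124
  −(0.023)·ln(0.023) = 0.0868
Sum: 0.2354 + 0.3195 + 0.3299 + 0.2124 + 0.0868 = 1.184 nats.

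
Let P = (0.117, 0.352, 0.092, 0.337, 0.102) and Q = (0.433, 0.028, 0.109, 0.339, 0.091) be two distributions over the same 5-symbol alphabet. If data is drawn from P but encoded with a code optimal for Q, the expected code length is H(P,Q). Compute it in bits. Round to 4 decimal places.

H(P,Q) = −Σ p·log₂ q.
  −0.117·log₂(0.433) = 0.14128
  −0.352·log₂(0.028) = 1.81577
  −0.092·log₂(0.109) = 0.29418
  −0.337·log₂(0.339) = 0.52594
  −0.102·log₂(0.091) = 0.35271
H(P,Q) = 3.1299 bits.

3.1299 bits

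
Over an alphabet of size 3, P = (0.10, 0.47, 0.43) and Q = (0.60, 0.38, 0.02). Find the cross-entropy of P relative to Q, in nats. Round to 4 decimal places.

H(P,Q) = −Σ p·ln q.
  −0.10·ln(0.60) = 0.05108
  −0.47·ln(0.38) = 0.45476
  −0.43·ln(0.02) = 1.68217
H(P,Q) = 2.1880 nats.

2.1880 nats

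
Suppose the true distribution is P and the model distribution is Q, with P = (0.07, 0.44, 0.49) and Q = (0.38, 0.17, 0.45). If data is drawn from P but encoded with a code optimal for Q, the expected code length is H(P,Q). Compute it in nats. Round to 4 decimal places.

H(P,Q) = −Σ p·ln q.
  −0.07·ln(0.38) = 0.06773
  −0.44·ln(0.17) = 0.77966
  −0.49·ln(0.45) = 0.39127
H(P,Q) = 1.2387 nats.

1.2387 nats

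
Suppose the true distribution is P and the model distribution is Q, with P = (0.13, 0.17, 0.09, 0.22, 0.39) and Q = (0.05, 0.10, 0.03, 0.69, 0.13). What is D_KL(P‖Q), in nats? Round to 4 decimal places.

0.4903 nats

D(P‖Q) = Σ p·ln(p/q).
  0.13·ln(0.13/0.05) = 0.12422
  0.17·ln(0.17/0.10) = 0.09021
  0.09·ln(0.09/0.03) = 0.09888
  0.22·ln(0.22/0.69) = -0.25147
  0.39·ln(0.39/0.13) = 0.42846
D(P‖Q) = 0.4903 nats.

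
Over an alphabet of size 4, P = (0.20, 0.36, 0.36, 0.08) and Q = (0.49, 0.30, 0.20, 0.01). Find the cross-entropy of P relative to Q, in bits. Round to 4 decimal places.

2.1985 bits

H(P,Q) = −Σ p·log₂ q.
  −0.20·log₂(0.49) = 0.20583
  −0.36·log₂(0.30) = 0.62531
  −0.36·log₂(0.20) = 0.83589
  −0.08·log₂(0.01) = 0.53151
H(P,Q) = 2.1985 bits.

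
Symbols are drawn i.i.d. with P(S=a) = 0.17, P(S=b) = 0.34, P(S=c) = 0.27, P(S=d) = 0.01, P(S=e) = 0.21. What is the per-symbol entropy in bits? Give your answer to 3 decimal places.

2.013 bits

H(S) = −Σ p·log₂ p.
  −(0.17)·log₂(0.17) = 0.4346
  −(0.34)·log₂(0.34) = 0.5292
  −(0.27)·log₂(0.27) = 0.5100
  −(0.01)·log₂(0.01) = 0.0664
  −(0.21)·log₂(0.21) = 0.4728
Sum: 0.4346 + 0.5292 + 0.5100 + 0.0664 + 0.4728 = 2.013 bits.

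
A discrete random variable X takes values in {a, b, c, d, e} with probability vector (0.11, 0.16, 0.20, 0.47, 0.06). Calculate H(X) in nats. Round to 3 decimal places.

H(X) = −Σ p·ln p.
  −(0.11)·ln(0.11) = 0.2428
  −(0.16)·ln(0.16) = 0.2932
  −(0.20)·ln(0.20) = 0.3219
  −(0.47)·ln(0.47) = 0.3549
  −(0.06)·ln(0.06) = 0.1688
Sum: 0.2428 + 0.2932 + 0.3219 + 0.3549 + 0.1688 = 1.382 nats.

1.382 nats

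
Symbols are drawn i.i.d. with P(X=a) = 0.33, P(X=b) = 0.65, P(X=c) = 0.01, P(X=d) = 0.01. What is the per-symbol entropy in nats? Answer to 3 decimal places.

H(X) = −Σ p·ln p.
  −(0.33)·ln(0.33) = 0.3659
  −(0.65)·ln(0.65) = 0.2800
  −(0.01)·ln(0.01) = 0.0461
  −(0.01)·ln(0.01) = 0.0461
Sum: 0.3659 + 0.2800 + 0.0461 + 0.0461 = 0.738 nats.

0.738 nats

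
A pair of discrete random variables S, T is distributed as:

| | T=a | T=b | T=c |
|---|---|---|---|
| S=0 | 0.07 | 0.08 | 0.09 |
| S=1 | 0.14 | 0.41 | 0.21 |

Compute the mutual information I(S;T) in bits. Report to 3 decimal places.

0.023 bits

Marginals: p(S) = (0.2400, 0.7600), p(T) = (0.2100, 0.4900, 0.3000).
I(S;T) = Σ p(x,y)·log₂[p(x,y)/(p(x)p(y))].
  (0,a): 0.07·log₂(1.3889) = 0.0332
  (0,b): 0.08·log₂(0.6803) = -0.0445
  (0,c): 0.09·log₂(1.2500) = 0.0290
  (1,a): 0.14·log₂(0.8772) = -0.0265
  (1,b): 0.41·log₂(1.1010) = 0.0569
  (1,c): 0.21·log₂(0.9211) = -0.0249
Sum = 0.023 bits.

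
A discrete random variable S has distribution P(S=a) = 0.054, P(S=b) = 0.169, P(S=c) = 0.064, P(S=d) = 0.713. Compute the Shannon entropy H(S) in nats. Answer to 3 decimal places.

0.875 nats

H(S) = −Σ p·ln p.
  −(0.054)·ln(0.054) = 0.1576
  −(0.169)·ln(0.169) = 0.3005
  −(0.064)·ln(0.064) = 0.1759
  −(0.713)·ln(0.713) = 0.2412
Sum: 0.1576 + 0.3005 + 0.1759 + 0.2412 = 0.875 nats.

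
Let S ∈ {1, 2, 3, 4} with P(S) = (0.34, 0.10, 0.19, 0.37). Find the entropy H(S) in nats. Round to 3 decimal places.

H(S) = −Σ p·ln p.
  −(0.34)·ln(0.34) = 0.3668
  −(0.10)·ln(0.10) = 0.2303
  −(0.19)·ln(0.19) = 0.3155
  −(0.37)·ln(0.37) = 0.3679
Sum: 0.3668 + 0.2303 + 0.3155 + 0.3679 = 1.280 nats.

1.280 nats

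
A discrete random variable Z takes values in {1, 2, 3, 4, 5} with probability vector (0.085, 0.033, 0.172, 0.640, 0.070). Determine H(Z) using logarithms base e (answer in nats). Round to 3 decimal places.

1.097 nats

H(Z) = −Σ p·ln p.
  −(0.085)·ln(0.085) = 0.2095
  −(0.033)·ln(0.033) = 0.1126
  −(0.172)·ln(0.172) = 0.3028
  −(0.640)·ln(0.640) = 0.2856
  −(0.070)·ln(0.070) = 0.1861
Sum: 0.2095 + 0.1126 + 0.3028 + 0.2856 + 0.1861 = 1.097 nats.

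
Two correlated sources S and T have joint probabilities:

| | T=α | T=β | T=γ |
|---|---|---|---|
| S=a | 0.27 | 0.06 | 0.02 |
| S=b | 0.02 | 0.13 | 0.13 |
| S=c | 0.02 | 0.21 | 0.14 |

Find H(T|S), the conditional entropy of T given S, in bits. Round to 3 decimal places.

Marginals: p(S) = (0.3500, 0.2800, 0.3700), p(T) = (0.3100, 0.4000, 0.2900).
H(T|S) = Σ p(S) · H(T|S=·).
  S=a: p=0.3500, H(T|S=a) = 0.9609
  S=b: p=0.2800, H(T|S=b) = 1.2998
  S=c: p=0.3700, H(T|S=c) = 1.2218
Weighted sum = 1.152 bits.

1.152 bits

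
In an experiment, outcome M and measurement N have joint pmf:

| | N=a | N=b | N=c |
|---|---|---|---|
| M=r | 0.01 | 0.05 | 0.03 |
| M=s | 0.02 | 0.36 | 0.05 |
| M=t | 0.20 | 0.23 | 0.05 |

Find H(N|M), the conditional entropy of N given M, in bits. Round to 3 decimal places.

1.118 bits

Chain rule: H(N|M) = H(M,N) − H(M).
Marginals: p(M) = (0.0900, 0.4300, 0.4800), p(N) = (0.2300, 0.6400, 0.1300).
H(M,N) = 2.4620 bits; H(M) = 1.3445 bits.
H(N|M) = 2.4620 − 1.3445 = 1.118 bits.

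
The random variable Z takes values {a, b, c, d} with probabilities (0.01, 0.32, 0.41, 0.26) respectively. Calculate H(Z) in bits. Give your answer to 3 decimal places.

1.625 bits

H(Z) = −Σ p·log₂ p.
  −(0.01)·log₂(0.01) = 0.0664
  −(0.32)·log₂(0.32) = 0.5260
  −(0.41)·log₂(0.41) = 0.5274
  −(0.26)·log₂(0.26) = 0.5053
Sum: 0.0664 + 0.5260 + 0.5274 + 0.5053 = 1.625 bits.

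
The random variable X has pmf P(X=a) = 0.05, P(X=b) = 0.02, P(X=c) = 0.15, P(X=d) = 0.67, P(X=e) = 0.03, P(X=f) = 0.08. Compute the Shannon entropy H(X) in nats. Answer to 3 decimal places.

H(X) = −Σ p·ln p.
  −(0.05)·ln(0.05) = 0.1498
  −(0.02)·ln(0.02) = 0.0782
  −(0.15)·ln(0.15) = 0.2846
  −(0.67)·ln(0.67) = 0.2683
  −(0.03)·ln(0.03) = 0.1052
  −(0.08)·ln(0.08) = 0.2021
Sum: 0.1498 + 0.0782 + 0.2846 + 0.2683 + 0.1052 + 0.2021 = 1.088 nats.

1.088 nats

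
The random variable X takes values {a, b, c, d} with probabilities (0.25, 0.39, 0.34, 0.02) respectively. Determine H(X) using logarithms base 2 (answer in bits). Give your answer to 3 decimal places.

H(X) = −Σ p·log₂ p.
  −(0.25)·log₂(0.25) = 0.5000
  −(0.39)·log₂(0.39) = 0.5298
  −(0.34)·log₂(0.34) = 0.5292
  −(0.02)·log₂(0.02) = 0.1129
Sum: 0.5000 + 0.5298 + 0.5292 + 0.1129 = 1.672 bits.

1.672 bits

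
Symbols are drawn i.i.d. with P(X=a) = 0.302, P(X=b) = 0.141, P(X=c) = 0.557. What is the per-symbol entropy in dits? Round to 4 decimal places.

H(X) = −Σ p·log₁₀ p.
  −(0.302)·log₁₀(0.302) = 0.15704
  −(0.141)·log₁₀(0.141) = 0.11996
  −(0.557)·log₁₀(0.557) = 0.14156
Sum: 0.15704 + 0.11996 + 0.14156 = 0.4186 dits.

0.4186 dits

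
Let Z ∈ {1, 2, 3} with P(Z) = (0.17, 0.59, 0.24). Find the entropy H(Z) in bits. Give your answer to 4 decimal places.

H(Z) = −Σ p·log₂ p.
  −(0.17)·log₂(0.17) = 0.43459
  −(0.59)·log₂(0.59) = 0.44912
  −(0.24)·log₂(0.24) = 0.49413
Sum: 0.43459 + 0.44912 + 0.49413 = 1.3778 bits.

1.3778 bits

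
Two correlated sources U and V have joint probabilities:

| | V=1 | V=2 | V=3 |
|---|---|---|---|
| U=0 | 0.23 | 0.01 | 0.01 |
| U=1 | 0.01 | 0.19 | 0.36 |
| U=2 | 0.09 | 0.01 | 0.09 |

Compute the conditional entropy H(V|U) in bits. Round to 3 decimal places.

Chain rule: H(V|U) = H(U,V) − H(U).
Marginals: p(U) = (0.2500, 0.5600, 0.1900), p(V) = (0.3300, 0.2100, 0.4600).
H(U,V) = 2.3646 bits; H(U) = 1.4237 bits.
H(V|U) = 2.3646 − 1.4237 = 0.941 bits.

0.941 bits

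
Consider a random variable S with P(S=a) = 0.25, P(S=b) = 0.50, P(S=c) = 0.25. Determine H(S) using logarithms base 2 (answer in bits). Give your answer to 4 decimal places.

H(S) = −Σ p·log₂ p.
  −(0.25)·log₂(0.25) = 0.50000
  −(0.50)·log₂(0.50) = 0.50000
  −(0.25)·log₂(0.25) = 0.50000
Sum: 0.50000 + 0.50000 + 0.50000 = 1.5000 bits.

1.5000 bits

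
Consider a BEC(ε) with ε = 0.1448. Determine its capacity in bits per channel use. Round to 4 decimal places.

0.8552 bits

Binary erasure channel: capacity C = 1 − ε.
C = 1 − 0.1448 = 0.8552 bits per channel use.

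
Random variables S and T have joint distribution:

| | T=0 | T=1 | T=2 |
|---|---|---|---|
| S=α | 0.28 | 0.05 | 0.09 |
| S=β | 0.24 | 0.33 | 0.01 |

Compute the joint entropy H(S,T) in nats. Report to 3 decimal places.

1.477 nats

H(S,T) = −Σ p(x,y)·ln p(x,y) over all 6 cells.
  cell (α,0): −0.28·ln0.28 = 0.3564
  cell (α,1): −0.05·ln0.05 = 0.1498
  cell (α,2): −0.09·ln0.09 = 0.2167
  cell (β,0): −0.24·ln0.24 = 0.3425
  cell (β,1): −0.33·ln0.33 = 0.3659
  cell (β,2): −0.01·ln0.01 = 0.0461
Sum = 1.477 nats.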